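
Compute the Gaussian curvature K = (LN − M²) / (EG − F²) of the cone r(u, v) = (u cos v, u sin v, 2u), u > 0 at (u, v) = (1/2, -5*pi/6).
K = 0

Coefficients of the first fundamental form: E = 5, F = 0, G = u^2.
Coefficients of the second fundamental form: L = 0, M = 0, N = 2*sqrt(5)*u^2/(5*Abs(u)).
Assemble K = (LN − M²)/(EG − F²) = 0. At (u, v) = (1/2, -5*pi/6): K = 0.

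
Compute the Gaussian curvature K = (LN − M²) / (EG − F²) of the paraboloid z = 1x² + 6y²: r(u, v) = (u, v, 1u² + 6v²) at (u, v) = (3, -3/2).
K = 24/130321

Coefficients of the first fundamental form: E = 4*u^2 + 1, F = 24*u*v, G = 144*v^2 + 1.
Coefficients of the second fundamental form: L = 2/sqrt(4*u^2 + 144*v^2 + 1), M = 0, N = 12/sqrt(4*u^2 + 144*v^2 + 1).
Assemble K = (LN − M²)/(EG − F²) = 24/(16*u^4 + 1152*u^2*v^2 + 8*u^2 + 20736*v^4 + 288*v^2 + 1). At (u, v) = (3, -3/2): K = 24/130321.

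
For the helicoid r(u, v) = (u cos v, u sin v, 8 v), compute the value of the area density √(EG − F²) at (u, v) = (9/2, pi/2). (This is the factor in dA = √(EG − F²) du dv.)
√(EG − F²)|_{(9/2, pi/2)} = sqrt(337)/2

E = 1, F = 0, G = u^2 + 64, so EG − F² = u^2 + 64. Taking the positive square root: √(EG − F²) = sqrt(u^2 + 64). At (u, v) = (9/2, pi/2): sqrt(337)/2.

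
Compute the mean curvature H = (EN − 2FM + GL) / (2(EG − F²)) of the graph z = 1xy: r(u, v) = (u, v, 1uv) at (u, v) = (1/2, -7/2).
H = 7*sqrt(6)/486

With E = v^2 + 1, F = u*v, G = u^2 + 1, L = 0, M = 1/sqrt(u^2 + v^2 + 1), N = 0, assemble
  H = (EN − 2FM + GL) / (2(EG − F²)) = -u*v/(u^2 + v^2 + 1)^(3/2).
At (u, v) = (1/2, -7/2): H = 7*sqrt(6)/486.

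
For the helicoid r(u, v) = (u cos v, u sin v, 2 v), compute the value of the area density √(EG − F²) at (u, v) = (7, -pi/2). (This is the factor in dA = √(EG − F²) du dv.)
√(EG − F²)|_{(7, -pi/2)} = sqrt(53)

E = 1, F = 0, G = u^2 + 4, so EG − F² = u^2 + 4. Taking the positive square root: √(EG − F²) = sqrt(u^2 + 4). At (u, v) = (7, -pi/2): sqrt(53).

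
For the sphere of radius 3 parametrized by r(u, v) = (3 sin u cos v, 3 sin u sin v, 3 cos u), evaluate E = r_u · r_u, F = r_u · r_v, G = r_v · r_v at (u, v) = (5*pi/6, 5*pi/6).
E = 9;  F = 0;  G = 9/4

Partials: r_u = (3*cos(u)*cos(v), 3*sin(v)*cos(u), -3*sin(u)), r_v = (-3*sin(u)*sin(v), 3*sin(u)*cos(v), 0). As functions of (u, v):
  E = r_u · r_u = 9,
  F = r_u · r_v = 0,
  G = r_v · r_v = 9*sin(u)^2.
Evaluating at (u, v) = (5*pi/6, 5*pi/6): E = 9, F = 0, G = 9/4.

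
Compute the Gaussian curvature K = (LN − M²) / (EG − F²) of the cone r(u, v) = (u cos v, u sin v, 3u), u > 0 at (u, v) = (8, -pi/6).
K = 0

Coefficients of the first fundamental form: E = 10, F = 0, G = u^2.
Coefficients of the second fundamental form: L = 0, M = 0, N = 3*sqrt(10)*u^2/(10*Abs(u)).
Assemble K = (LN − M²)/(EG − F²) = 0. At (u, v) = (8, -pi/6): K = 0.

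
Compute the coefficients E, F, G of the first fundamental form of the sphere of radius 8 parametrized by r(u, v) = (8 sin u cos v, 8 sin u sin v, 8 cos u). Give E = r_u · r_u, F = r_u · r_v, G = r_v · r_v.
E = 64;  F = 0;  G = 64*sin(u)^2

Compute partials: r_u = (8*cos(u)*cos(v), 8*sin(v)*cos(u), -8*sin(u)), r_v = (-8*sin(u)*sin(v), 8*sin(u)*cos(v), 0). Then
  E = r_u · r_u = 64,
  F = r_u · r_v = 0,
  G = r_v · r_v = 64*sin(u)^2.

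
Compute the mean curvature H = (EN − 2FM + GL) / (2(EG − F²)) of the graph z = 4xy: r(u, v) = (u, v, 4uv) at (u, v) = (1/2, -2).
H = 64*sqrt(69)/4761

With E = 16*v^2 + 1, F = 16*u*v, G = 16*u^2 + 1, L = 0, M = 4/sqrt(16*u^2 + 16*v^2 + 1), N = 0, assemble
  H = (EN − 2FM + GL) / (2(EG − F²)) = -64*u*v/(16*u^2 + 16*v^2 + 1)^(3/2).
At (u, v) = (1/2, -2): H = 64*sqrt(69)/4761.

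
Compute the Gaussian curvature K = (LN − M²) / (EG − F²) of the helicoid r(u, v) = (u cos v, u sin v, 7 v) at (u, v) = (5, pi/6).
K = -49/5476

Coefficients of the first fundamental form: E = 1, F = 0, G = u^2 + 49.
Coefficients of the second fundamental form: L = 0, M = -7/sqrt(u^2 + 49), N = 0.
Assemble K = (LN − M²)/(EG − F²) = -49/(u^2 + 49)^2. At (u, v) = (5, pi/6): K = -49/5476.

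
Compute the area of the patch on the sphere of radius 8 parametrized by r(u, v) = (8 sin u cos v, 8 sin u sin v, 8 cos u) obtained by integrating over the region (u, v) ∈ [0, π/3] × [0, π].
Area = 32*pi

Area = ∫∫ √(EG − F²) du dv with √(EG − F²) = 64*Abs(sin(u)). Integrating over [0, π/3] × [0, π] gives 32*pi.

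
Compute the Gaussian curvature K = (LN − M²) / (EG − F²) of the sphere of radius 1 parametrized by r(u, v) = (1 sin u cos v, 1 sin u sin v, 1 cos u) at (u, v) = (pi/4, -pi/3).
K = 1

Coefficients of the first fundamental form: E = 1, F = 0, G = sin(u)^2.
Coefficients of the second fundamental form: L = -sin(u)/Abs(sin(u)), M = 0, N = -sin(u)^3/Abs(sin(u)).
Assemble K = (LN − M²)/(EG − F²) = 1. At (u, v) = (pi/4, -pi/3): K = 1.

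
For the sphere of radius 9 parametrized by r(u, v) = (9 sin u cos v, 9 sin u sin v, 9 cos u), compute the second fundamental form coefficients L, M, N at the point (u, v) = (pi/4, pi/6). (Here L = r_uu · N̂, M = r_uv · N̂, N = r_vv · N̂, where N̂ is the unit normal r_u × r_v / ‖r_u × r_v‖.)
L = -9;  M = 0;  N = -9/2

Compute the unit normal N̂(u, v) = (sin(u)^2*cos(v)/Abs(sin(u)), sin(u)^2*sin(v)/Abs(sin(u)), sin(2*u)/(2*Abs(sin(u)))), and the second partials r_uu, r_uv, r_vv. Take dot products:
  L(u, v) = r_uu · N̂ = -9*sin(u)/Abs(sin(u)),
  M(u, v) = r_uv · N̂ = 0,
  N(u, v) = r_vv · N̂ = -9*sin(u)^3/Abs(sin(u)).
Evaluating at (u, v) = (pi/4, pi/6):
  L = -9, M = 0, N = -9/2.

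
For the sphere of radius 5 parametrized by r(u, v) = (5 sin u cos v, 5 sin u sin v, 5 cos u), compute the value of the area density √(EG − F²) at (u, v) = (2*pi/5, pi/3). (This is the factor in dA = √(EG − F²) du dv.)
√(EG − F²)|_{(2*pi/5, pi/3)} = 25*sqrt(2*sqrt(5) + 10)/4

E = 25, F = 0, G = 25*sin(u)^2, so EG − F² = 625*sin(u)^2. Taking the positive square root: √(EG − F²) = 25*Abs(sin(u)). At (u, v) = (2*pi/5, pi/3): 25*sqrt(2*sqrt(5) + 10)/4.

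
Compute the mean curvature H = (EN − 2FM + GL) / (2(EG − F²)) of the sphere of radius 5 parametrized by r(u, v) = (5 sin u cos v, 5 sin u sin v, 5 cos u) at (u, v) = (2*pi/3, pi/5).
H = -1/5

With E = 25, F = 0, G = 25*sin(u)^2, L = -5*sin(u)/Abs(sin(u)), M = 0, N = -5*sin(u)^3/Abs(sin(u)), assemble
  H = (EN − 2FM + GL) / (2(EG − F²)) = -sin(u)/(5*Abs(sin(u))).
At (u, v) = (2*pi/3, pi/5): H = -1/5.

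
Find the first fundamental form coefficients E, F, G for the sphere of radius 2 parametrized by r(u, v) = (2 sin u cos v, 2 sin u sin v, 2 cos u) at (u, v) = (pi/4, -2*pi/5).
E = 4;  F = 0;  G = 2

Partials: r_u = (2*cos(u)*cos(v), 2*sin(v)*cos(u), -2*sin(u)), r_v = (-2*sin(u)*sin(v), 2*sin(u)*cos(v), 0). As functions of (u, v):
  E = r_u · r_u = 4,
  F = r_u · r_v = 0,
  G = r_v · r_v = 4*sin(u)^2.
Evaluating at (u, v) = (pi/4, -2*pi/5): E = 4, F = 0, G = 2.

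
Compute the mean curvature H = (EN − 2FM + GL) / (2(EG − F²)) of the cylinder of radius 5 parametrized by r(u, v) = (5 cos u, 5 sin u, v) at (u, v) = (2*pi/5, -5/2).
H = -1/10

With E = 25, F = 0, G = 1, L = -5, M = 0, N = 0, assemble
  H = (EN − 2FM + GL) / (2(EG − F²)) = -1/10.
At (u, v) = (2*pi/5, -5/2): H = -1/10.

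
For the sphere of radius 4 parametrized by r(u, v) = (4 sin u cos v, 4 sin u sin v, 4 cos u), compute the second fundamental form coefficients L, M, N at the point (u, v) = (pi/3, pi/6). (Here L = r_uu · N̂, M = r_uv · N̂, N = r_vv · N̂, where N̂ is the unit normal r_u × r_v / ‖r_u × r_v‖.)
L = -4;  M = 0;  N = -3

Compute the unit normal N̂(u, v) = (sin(u)^2*cos(v)/Abs(sin(u)), sin(u)^2*sin(v)/Abs(sin(u)), sin(2*u)/(2*Abs(sin(u)))), and the second partials r_uu, r_uv, r_vv. Take dot products:
  L(u, v) = r_uu · N̂ = -4*sin(u)/Abs(sin(u)),
  M(u, v) = r_uv · N̂ = 0,
  N(u, v) = r_vv · N̂ = -4*sin(u)^3/Abs(sin(u)).
Evaluating at (u, v) = (pi/3, pi/6):
  L = -4, M = 0, N = -3.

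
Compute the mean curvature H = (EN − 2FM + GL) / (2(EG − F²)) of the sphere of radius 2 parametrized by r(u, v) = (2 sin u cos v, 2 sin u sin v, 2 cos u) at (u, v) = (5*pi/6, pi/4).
H = -1/2

With E = 4, F = 0, G = 4*sin(u)^2, L = -2*sin(u)/Abs(sin(u)), M = 0, N = -2*sin(u)^3/Abs(sin(u)), assemble
  H = (EN − 2FM + GL) / (2(EG − F²)) = -sin(u)/(2*Abs(sin(u))).
At (u, v) = (5*pi/6, pi/4): H = -1/2.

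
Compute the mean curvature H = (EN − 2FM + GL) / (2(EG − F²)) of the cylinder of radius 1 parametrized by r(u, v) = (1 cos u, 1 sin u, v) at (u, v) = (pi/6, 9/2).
H = -1/2

With E = 1, F = 0, G = 1, L = -1, M = 0, N = 0, assemble
  H = (EN − 2FM + GL) / (2(EG − F²)) = -1/2.
At (u, v) = (pi/6, 9/2): H = -1/2.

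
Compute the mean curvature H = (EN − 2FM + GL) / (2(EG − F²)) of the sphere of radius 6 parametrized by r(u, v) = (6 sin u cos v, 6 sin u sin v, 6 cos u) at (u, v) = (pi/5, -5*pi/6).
H = -1/6

With E = 36, F = 0, G = 36*sin(u)^2, L = -6*sin(u)/Abs(sin(u)), M = 0, N = -6*sin(u)^3/Abs(sin(u)), assemble
  H = (EN − 2FM + GL) / (2(EG − F²)) = -sin(u)/(6*Abs(sin(u))).
At (u, v) = (pi/5, -5*pi/6): H = -1/6.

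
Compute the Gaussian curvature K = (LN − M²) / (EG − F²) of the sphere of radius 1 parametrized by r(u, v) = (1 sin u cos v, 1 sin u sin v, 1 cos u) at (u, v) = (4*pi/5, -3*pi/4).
K = 1

Coefficients of the first fundamental form: E = 1, F = 0, G = sin(u)^2.
Coefficients of the second fundamental form: L = -sin(u)/Abs(sin(u)), M = 0, N = -sin(u)^3/Abs(sin(u)).
Assemble K = (LN − M²)/(EG − F²) = 1. At (u, v) = (4*pi/5, -3*pi/4): K = 1.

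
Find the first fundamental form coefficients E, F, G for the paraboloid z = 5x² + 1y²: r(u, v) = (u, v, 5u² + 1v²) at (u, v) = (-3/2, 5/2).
E = 226;  F = -75;  G = 26

Partials: r_u = (1, 0, 10*u), r_v = (0, 1, 2*v). As functions of (u, v):
  E = r_u · r_u = 100*u^2 + 1,
  F = r_u · r_v = 20*u*v,
  G = r_v · r_v = 4*v^2 + 1.
Evaluating at (u, v) = (-3/2, 5/2): E = 226, F = -75, G = 26.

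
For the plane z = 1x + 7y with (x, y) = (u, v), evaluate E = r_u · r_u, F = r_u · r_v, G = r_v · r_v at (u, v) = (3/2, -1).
E = 2;  F = 7;  G = 50

Partials: r_u = (1, 0, 1), r_v = (0, 1, 7). As functions of (u, v):
  E = r_u · r_u = 2,
  F = r_u · r_v = 7,
  G = r_v · r_v = 50.
Evaluating at (u, v) = (3/2, -1): E = 2, F = 7, G = 50.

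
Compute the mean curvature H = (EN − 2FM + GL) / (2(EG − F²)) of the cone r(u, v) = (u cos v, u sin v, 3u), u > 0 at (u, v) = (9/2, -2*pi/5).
H = sqrt(10)/30

With E = 10, F = 0, G = u^2, L = 0, M = 0, N = 3*sqrt(10)*u^2/(10*Abs(u)), assemble
  H = (EN − 2FM + GL) / (2(EG − F²)) = 3*sqrt(10)/(20*Abs(u)).
At (u, v) = (9/2, -2*pi/5): H = sqrt(10)/30.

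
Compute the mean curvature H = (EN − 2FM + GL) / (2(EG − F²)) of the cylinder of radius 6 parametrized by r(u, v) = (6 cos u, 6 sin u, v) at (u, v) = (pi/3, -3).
H = -1/12

With E = 36, F = 0, G = 1, L = -6, M = 0, N = 0, assemble
  H = (EN − 2FM + GL) / (2(EG − F²)) = -1/12.
At (u, v) = (pi/3, -3): H = -1/12.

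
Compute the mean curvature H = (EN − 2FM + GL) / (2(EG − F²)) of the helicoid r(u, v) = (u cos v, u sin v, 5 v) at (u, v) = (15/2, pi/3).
H = 0

With E = 1, F = 0, G = u^2 + 25, L = 0, M = -5/sqrt(u^2 + 25), N = 0, assemble
  H = (EN − 2FM + GL) / (2(EG − F²)) = 0.
At (u, v) = (15/2, pi/3): H = 0.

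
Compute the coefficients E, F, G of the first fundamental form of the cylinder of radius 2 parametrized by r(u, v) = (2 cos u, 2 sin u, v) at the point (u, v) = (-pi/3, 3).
E = 4;  F = 0;  G = 1

Partials: r_u = (-2*sin(u), 2*cos(u), 0), r_v = (0, 0, 1). As functions of (u, v):
  E = r_u · r_u = 4,
  F = r_u · r_v = 0,
  G = r_v · r_v = 1.
Evaluating at (u, v) = (-pi/3, 3): E = 4, F = 0, G = 1.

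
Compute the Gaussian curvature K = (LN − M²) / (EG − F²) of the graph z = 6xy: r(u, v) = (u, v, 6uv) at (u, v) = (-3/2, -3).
K = -9/41209

Coefficients of the first fundamental form: E = 36*v^2 + 1, F = 36*u*v, G = 36*u^2 + 1.
Coefficients of the second fundamental form: L = 0, M = 6/sqrt(36*u^2 + 36*v^2 + 1), N = 0.
Assemble K = (LN − M²)/(EG − F²) = -36/(1296*u^4 + 2592*u^2*v^2 + 72*u^2 + 1296*v^4 + 72*v^2 + 1). At (u, v) = (-3/2, -3): K = -9/41209.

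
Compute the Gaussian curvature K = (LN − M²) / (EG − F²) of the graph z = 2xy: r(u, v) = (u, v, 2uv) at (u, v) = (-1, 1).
K = -4/81

Coefficients of the first fundamental form: E = 4*v^2 + 1, F = 4*u*v, G = 4*u^2 + 1.
Coefficients of the second fundamental form: L = 0, M = 2/sqrt(4*u^2 + 4*v^2 + 1), N = 0.
Assemble K = (LN − M²)/(EG − F²) = -4/(16*u^4 + 32*u^2*v^2 + 8*u^2 + 16*v^4 + 8*v^2 + 1). At (u, v) = (-1, 1): K = -4/81.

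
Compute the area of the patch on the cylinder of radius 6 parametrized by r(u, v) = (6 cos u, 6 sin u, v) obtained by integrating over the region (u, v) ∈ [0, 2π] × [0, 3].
Area = 36*pi

Area = ∫∫ √(EG − F²) du dv with √(EG − F²) = 6. Integrating over [0, 2π] × [0, 3] gives 36*pi.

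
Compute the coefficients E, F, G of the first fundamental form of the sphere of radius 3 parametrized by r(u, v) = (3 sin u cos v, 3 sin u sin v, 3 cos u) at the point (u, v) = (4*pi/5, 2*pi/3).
E = 9;  F = 0;  G = 45/8 - 9*sqrt(5)/8

Partials: r_u = (3*cos(u)*cos(v), 3*sin(v)*cos(u), -3*sin(u)), r_v = (-3*sin(u)*sin(v), 3*sin(u)*cos(v), 0). As functions of (u, v):
  E = r_u · r_u = 9,
  F = r_u · r_v = 0,
  G = r_v · r_v = 9*sin(u)^2.
Evaluating at (u, v) = (4*pi/5, 2*pi/3): E = 9, F = 0, G = 45/8 - 9*sqrt(5)/8.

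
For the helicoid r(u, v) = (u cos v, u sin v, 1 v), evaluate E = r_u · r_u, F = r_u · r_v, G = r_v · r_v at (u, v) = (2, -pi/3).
E = 1;  F = 0;  G = 5

Partials: r_u = (cos(v), sin(v), 0), r_v = (-u*sin(v), u*cos(v), 1). As functions of (u, v):
  E = r_u · r_u = 1,
  F = r_u · r_v = 0,
  G = r_v · r_v = u^2 + 1.
Evaluating at (u, v) = (2, -pi/3): E = 1, F = 0, G = 5.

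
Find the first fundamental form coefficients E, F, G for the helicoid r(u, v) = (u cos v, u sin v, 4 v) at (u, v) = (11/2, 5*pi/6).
E = 1;  F = 0;  G = 185/4

Partials: r_u = (cos(v), sin(v), 0), r_v = (-u*sin(v), u*cos(v), 4). As functions of (u, v):
  E = r_u · r_u = 1,
  F = r_u · r_v = 0,
  G = r_v · r_v = u^2 + 16.
Evaluating at (u, v) = (11/2, 5*pi/6): E = 1, F = 0, G = 185/4.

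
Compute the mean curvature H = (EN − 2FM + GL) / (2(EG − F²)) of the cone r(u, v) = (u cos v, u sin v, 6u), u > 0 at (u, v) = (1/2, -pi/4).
H = 6*sqrt(37)/37

With E = 37, F = 0, G = u^2, L = 0, M = 0, N = 6*sqrt(37)*u^2/(37*Abs(u)), assemble
  H = (EN − 2FM + GL) / (2(EG − F²)) = 3*sqrt(37)/(37*Abs(u)).
At (u, v) = (1/2, -pi/4): H = 6*sqrt(37)/37.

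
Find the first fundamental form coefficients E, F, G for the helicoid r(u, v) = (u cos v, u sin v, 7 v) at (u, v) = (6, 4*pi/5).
E = 1;  F = 0;  G = 85

Partials: r_u = (cos(v), sin(v), 0), r_v = (-u*sin(v), u*cos(v), 7). As functions of (u, v):
  E = r_u · r_u = 1,
  F = r_u · r_v = 0,
  G = r_v · r_v = u^2 + 49.
Evaluating at (u, v) = (6, 4*pi/5): E = 1, F = 0, G = 85.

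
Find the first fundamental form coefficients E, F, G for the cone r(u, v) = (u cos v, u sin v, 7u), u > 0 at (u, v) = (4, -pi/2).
E = 50;  F = 0;  G = 16

Partials: r_u = (cos(v), sin(v), 7), r_v = (-u*sin(v), u*cos(v), 0). As functions of (u, v):
  E = r_u · r_u = 50,
  F = r_u · r_v = 0,
  G = r_v · r_v = u^2.
Evaluating at (u, v) = (4, -pi/2): E = 50, F = 0, G = 16.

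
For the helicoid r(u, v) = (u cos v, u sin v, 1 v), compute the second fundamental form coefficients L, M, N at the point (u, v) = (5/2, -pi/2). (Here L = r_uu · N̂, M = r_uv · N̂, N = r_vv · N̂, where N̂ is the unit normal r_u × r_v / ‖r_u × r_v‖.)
L = 0;  M = -2*sqrt(29)/29;  N = 0

Compute the unit normal N̂(u, v) = (sin(v)/sqrt(u^2 + 1), -cos(v)/sqrt(u^2 + 1), u/sqrt(u^2 + 1)), and the second partials r_uu, r_uv, r_vv. Take dot products:
  L(u, v) = r_uu · N̂ = 0,
  M(u, v) = r_uv · N̂ = -1/sqrt(u^2 + 1),
  N(u, v) = r_vv · N̂ = 0.
Evaluating at (u, v) = (5/2, -pi/2):
  L = 0, M = -2*sqrt(29)/29, N = 0.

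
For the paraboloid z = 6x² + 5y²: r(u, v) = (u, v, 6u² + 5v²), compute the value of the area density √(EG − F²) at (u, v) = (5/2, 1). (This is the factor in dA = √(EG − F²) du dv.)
√(EG − F²)|_{(5/2, 1)} = sqrt(1001)

E = 144*u^2 + 1, F = 120*u*v, G = 100*v^2 + 1, so EG − F² = 144*u^2 + 100*v^2 + 1. Taking the positive square root: √(EG − F²) = sqrt(144*u^2 + 100*v^2 + 1). At (u, v) = (5/2, 1): sqrt(1001).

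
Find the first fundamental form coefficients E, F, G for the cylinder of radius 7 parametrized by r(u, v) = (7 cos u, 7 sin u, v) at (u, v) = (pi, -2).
E = 49;  F = 0;  G = 1

Partials: r_u = (-7*sin(u), 7*cos(u), 0), r_v = (0, 0, 1). As functions of (u, v):
  E = r_u · r_u = 49,
  F = r_u · r_v = 0,
  G = r_v · r_v = 1.
Evaluating at (u, v) = (pi, -2): E = 49, F = 0, G = 1.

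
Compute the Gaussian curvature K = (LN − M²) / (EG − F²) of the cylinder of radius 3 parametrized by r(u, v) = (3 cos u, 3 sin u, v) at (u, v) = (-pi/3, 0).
K = 0

Coefficients of the first fundamental form: E = 9, F = 0, G = 1.
Coefficients of the second fundamental form: L = -3, M = 0, N = 0.
Assemble K = (LN − M²)/(EG − F²) = 0. At (u, v) = (-pi/3, 0): K = 0.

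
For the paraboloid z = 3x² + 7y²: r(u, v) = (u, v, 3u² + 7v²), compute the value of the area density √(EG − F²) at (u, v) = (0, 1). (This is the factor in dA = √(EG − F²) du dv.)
√(EG − F²)|_{(0, 1)} = sqrt(197)

E = 36*u^2 + 1, F = 84*u*v, G = 196*v^2 + 1, so EG − F² = 36*u^2 + 196*v^2 + 1. Taking the positive square root: √(EG − F²) = sqrt(36*u^2 + 196*v^2 + 1). At (u, v) = (0, 1): sqrt(197).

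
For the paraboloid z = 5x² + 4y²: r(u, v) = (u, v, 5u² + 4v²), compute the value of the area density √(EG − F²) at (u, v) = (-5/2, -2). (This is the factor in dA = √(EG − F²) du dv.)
√(EG − F²)|_{(-5/2, -2)} = 21*sqrt(2)

E = 100*u^2 + 1, F = 80*u*v, G = 64*v^2 + 1, so EG − F² = 100*u^2 + 64*v^2 + 1. Taking the positive square root: √(EG − F²) = sqrt(100*u^2 + 64*v^2 + 1). At (u, v) = (-5/2, -2): 21*sqrt(2).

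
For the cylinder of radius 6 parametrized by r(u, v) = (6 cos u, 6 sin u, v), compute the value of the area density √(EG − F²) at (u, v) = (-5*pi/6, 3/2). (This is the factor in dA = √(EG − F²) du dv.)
√(EG − F²)|_{(-5*pi/6, 3/2)} = 6

E = 36, F = 0, G = 1, so EG − F² = 36. Taking the positive square root: √(EG − F²) = 6. At (u, v) = (-5*pi/6, 3/2): 6.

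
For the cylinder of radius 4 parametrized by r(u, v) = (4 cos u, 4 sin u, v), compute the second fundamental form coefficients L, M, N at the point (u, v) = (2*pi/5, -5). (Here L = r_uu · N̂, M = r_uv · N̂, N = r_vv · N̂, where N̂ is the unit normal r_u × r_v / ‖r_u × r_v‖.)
L = -4;  M = 0;  N = 0

Compute the unit normal N̂(u, v) = (cos(u), sin(u), 0), and the second partials r_uu, r_uv, r_vv. Take dot products:
  L(u, v) = r_uu · N̂ = -4,
  M(u, v) = r_uv · N̂ = 0,
  N(u, v) = r_vv · N̂ = 0.
Evaluating at (u, v) = (2*pi/5, -5):
  L = -4, M = 0, N = 0.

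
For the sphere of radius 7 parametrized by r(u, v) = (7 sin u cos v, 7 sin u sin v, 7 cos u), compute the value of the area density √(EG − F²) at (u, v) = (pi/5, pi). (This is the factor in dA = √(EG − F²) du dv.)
√(EG − F²)|_{(pi/5, pi)} = 49*sqrt(10 - 2*sqrt(5))/4

E = 49, F = 0, G = 49*sin(u)^2, so EG − F² = 2401*sin(u)^2. Taking the positive square root: √(EG − F²) = 49*Abs(sin(u)). At (u, v) = (pi/5, pi): 49*sqrt(10 - 2*sqrt(5))/4.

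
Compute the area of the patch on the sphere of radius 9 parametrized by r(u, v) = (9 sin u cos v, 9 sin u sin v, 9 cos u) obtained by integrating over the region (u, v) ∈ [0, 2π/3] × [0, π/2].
Area = 243*pi/4

Area = ∫∫ √(EG − F²) du dv with √(EG − F²) = 81*Abs(sin(u)). Integrating over [0, 2π/3] × [0, π/2] gives 243*pi/4.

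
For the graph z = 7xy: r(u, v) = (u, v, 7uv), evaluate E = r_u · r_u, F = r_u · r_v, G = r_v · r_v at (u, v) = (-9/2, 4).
E = 785;  F = -882;  G = 3973/4

Partials: r_u = (1, 0, 7*v), r_v = (0, 1, 7*u). As functions of (u, v):
  E = r_u · r_u = 49*v^2 + 1,
  F = r_u · r_v = 49*u*v,
  G = r_v · r_v = 49*u^2 + 1.
Evaluating at (u, v) = (-9/2, 4): E = 785, F = -882, G = 3973/4.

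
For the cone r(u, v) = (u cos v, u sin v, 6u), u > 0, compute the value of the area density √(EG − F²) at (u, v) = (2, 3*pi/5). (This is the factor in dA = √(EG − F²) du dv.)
√(EG − F²)|_{(2, 3*pi/5)} = 2*sqrt(37)

E = 37, F = 0, G = u^2, so EG − F² = 37*u^2. Taking the positive square root: √(EG − F²) = sqrt(37)*Abs(u). At (u, v) = (2, 3*pi/5): 2*sqrt(37).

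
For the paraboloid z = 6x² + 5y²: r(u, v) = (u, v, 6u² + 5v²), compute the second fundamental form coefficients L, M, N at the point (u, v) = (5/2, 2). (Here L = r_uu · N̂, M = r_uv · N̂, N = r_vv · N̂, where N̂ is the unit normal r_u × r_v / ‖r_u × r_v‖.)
L = 12*sqrt(1301)/1301;  M = 0;  N = 10*sqrt(1301)/1301

Compute the unit normal N̂(u, v) = (-12*u/sqrt(144*u^2 + 100*v^2 + 1), -10*v/sqrt(144*u^2 + 100*v^2 + 1), 1/sqrt(144*u^2 + 100*v^2 + 1)), and the second partials r_uu, r_uv, r_vv. Take dot products:
  L(u, v) = r_uu · N̂ = 12/sqrt(144*u^2 + 100*v^2 + 1),
  M(u, v) = r_uv · N̂ = 0,
  N(u, v) = r_vv · N̂ = 10/sqrt(144*u^2 + 100*v^2 + 1).
Evaluating at (u, v) = (5/2, 2):
  L = 12*sqrt(1301)/1301, M = 0, N = 10*sqrt(1301)/1301.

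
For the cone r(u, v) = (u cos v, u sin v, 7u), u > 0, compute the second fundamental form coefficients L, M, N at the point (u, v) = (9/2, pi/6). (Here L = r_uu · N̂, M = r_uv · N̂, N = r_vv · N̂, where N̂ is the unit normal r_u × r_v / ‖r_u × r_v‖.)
L = 0;  M = 0;  N = 63*sqrt(2)/20

Compute the unit normal N̂(u, v) = (-7*sqrt(2)*u*cos(v)/(10*Abs(u)), -7*sqrt(2)*u*sin(v)/(10*Abs(u)), sqrt(2)*u/(10*Abs(u))), and the second partials r_uu, r_uv, r_vv. Take dot products:
  L(u, v) = r_uu · N̂ = 0,
  M(u, v) = r_uv · N̂ = 0,
  N(u, v) = r_vv · N̂ = 7*sqrt(2)*u^2/(10*Abs(u)).
Evaluating at (u, v) = (9/2, pi/6):
  L = 0, M = 0, N = 63*sqrt(2)/20.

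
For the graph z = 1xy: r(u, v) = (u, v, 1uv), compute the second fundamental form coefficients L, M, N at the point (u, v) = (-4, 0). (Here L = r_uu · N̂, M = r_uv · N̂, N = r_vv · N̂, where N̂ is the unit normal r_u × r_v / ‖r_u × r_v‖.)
L = 0;  M = sqrt(17)/17;  N = 0

Compute the unit normal N̂(u, v) = (-v/sqrt(u^2 + v^2 + 1), -u/sqrt(u^2 + v^2 + 1), 1/sqrt(u^2 + v^2 + 1)), and the second partials r_uu, r_uv, r_vv. Take dot products:
  L(u, v) = r_uu · N̂ = 0,
  M(u, v) = r_uv · N̂ = 1/sqrt(u^2 + v^2 + 1),
  N(u, v) = r_vv · N̂ = 0.
Evaluating at (u, v) = (-4, 0):
  L = 0, M = sqrt(17)/17, N = 0.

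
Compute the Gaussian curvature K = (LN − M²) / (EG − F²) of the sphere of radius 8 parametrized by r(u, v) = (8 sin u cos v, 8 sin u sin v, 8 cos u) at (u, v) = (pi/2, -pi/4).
K = 1/64

Coefficients of the first fundamental form: E = 64, F = 0, G = 64*sin(u)^2.
Coefficients of the second fundamental form: L = -8*sin(u)/Abs(sin(u)), M = 0, N = -8*sin(u)^3/Abs(sin(u)).
Assemble K = (LN − M²)/(EG − F²) = 1/64. At (u, v) = (pi/2, -pi/4): K = 1/64.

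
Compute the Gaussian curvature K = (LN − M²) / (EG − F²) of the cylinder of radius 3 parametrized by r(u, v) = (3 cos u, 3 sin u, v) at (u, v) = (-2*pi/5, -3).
K = 0

Coefficients of the first fundamental form: E = 9, F = 0, G = 1.
Coefficients of the second fundamental form: L = -3, M = 0, N = 0.
Assemble K = (LN − M²)/(EG − F²) = 0. At (u, v) = (-2*pi/5, -3): K = 0.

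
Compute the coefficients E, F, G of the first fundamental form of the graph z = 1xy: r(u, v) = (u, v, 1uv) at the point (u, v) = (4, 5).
E = 26;  F = 20;  G = 17

Partials: r_u = (1, 0, v), r_v = (0, 1, u). As functions of (u, v):
  E = r_u · r_u = v^2 + 1,
  F = r_u · r_v = u*v,
  G = r_v · r_v = u^2 + 1.
Evaluating at (u, v) = (4, 5): E = 26, F = 20, G = 17.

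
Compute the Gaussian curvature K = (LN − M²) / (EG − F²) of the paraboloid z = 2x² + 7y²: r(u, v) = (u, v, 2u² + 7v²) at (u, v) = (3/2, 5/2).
K = 14/398161

Coefficients of the first fundamental form: E = 16*u^2 + 1, F = 56*u*v, G = 196*v^2 + 1.
Coefficients of the second fundamental form: L = 4/sqrt(16*u^2 + 196*v^2 + 1), M = 0, N = 14/sqrt(16*u^2 + 196*v^2 + 1).
Assemble K = (LN − M²)/(EG − F²) = 56/(256*u^4 + 6272*u^2*v^2 + 32*u^2 + 38416*v^4 + 392*v^2 + 1). At (u, v) = (3/2, 5/2): K = 14/398161.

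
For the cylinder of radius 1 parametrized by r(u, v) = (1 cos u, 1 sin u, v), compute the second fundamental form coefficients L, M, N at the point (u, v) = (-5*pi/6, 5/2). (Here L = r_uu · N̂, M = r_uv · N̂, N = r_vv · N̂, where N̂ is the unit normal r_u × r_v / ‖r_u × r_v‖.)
L = -1;  M = 0;  N = 0

Compute the unit normal N̂(u, v) = (cos(u), sin(u), 0), and the second partials r_uu, r_uv, r_vv. Take dot products:
  L(u, v) = r_uu · N̂ = -1,
  M(u, v) = r_uv · N̂ = 0,
  N(u, v) = r_vv · N̂ = 0.
Evaluating at (u, v) = (-5*pi/6, 5/2):
  L = -1, M = 0, N = 0.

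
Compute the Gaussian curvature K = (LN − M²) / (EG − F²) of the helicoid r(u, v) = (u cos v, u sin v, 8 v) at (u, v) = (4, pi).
K = -1/100

Coefficients of the first fundamental form: E = 1, F = 0, G = u^2 + 64.
Coefficients of the second fundamental form: L = 0, M = -8/sqrt(u^2 + 64), N = 0.
Assemble K = (LN − M²)/(EG − F²) = -64/(u^2 + 64)^2. At (u, v) = (4, pi): K = -1/100.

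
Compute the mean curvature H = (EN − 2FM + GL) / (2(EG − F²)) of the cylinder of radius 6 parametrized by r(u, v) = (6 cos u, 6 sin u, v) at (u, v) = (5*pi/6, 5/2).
H = -1/12

With E = 36, F = 0, G = 1, L = -6, M = 0, N = 0, assemble
  H = (EN − 2FM + GL) / (2(EG − F²)) = -1/12.
At (u, v) = (5*pi/6, 5/2): H = -1/12.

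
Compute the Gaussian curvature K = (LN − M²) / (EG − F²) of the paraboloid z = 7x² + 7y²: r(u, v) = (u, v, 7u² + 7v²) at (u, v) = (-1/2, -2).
K = 49/173889

Coefficients of the first fundamental form: E = 196*u^2 + 1, F = 196*u*v, G = 196*v^2 + 1.
Coefficients of the second fundamental form: L = 14/sqrt(196*u^2 + 196*v^2 + 1), M = 0, N = 14/sqrt(196*u^2 + 196*v^2 + 1).
Assemble K = (LN − M²)/(EG − F²) = 196/(38416*u^4 + 76832*u^2*v^2 + 392*u^2 + 38416*v^4 + 392*v^2 + 1). At (u, v) = (-1/2, -2): K = 49/173889.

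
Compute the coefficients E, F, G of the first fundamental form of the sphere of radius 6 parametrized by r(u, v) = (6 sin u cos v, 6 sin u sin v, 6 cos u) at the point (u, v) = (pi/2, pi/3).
E = 36;  F = 0;  G = 36

Partials: r_u = (6*cos(u)*cos(v), 6*sin(v)*cos(u), -6*sin(u)), r_v = (-6*sin(u)*sin(v), 6*sin(u)*cos(v), 0). As functions of (u, v):
  E = r_u · r_u = 36,
  F = r_u · r_v = 0,
  G = r_v · r_v = 36*sin(u)^2.
Evaluating at (u, v) = (pi/2, pi/3): E = 36, F = 0, G = 36.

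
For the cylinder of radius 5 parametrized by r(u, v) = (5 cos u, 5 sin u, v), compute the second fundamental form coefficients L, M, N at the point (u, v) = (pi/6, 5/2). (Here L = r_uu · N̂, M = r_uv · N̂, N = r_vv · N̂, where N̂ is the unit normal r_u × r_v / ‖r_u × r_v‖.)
L = -5;  M = 0;  N = 0

Compute the unit normal N̂(u, v) = (cos(u), sin(u), 0), and the second partials r_uu, r_uv, r_vv. Take dot products:
  L(u, v) = r_uu · N̂ = -5,
  M(u, v) = r_uv · N̂ = 0,
  N(u, v) = r_vv · N̂ = 0.
Evaluating at (u, v) = (pi/6, 5/2):
  L = -5, M = 0, N = 0.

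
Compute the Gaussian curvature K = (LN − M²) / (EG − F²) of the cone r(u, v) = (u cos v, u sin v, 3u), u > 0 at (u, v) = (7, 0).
K = 0

Coefficients of the first fundamental form: E = 10, F = 0, G = u^2.
Coefficients of the second fundamental form: L = 0, M = 0, N = 3*sqrt(10)*u^2/(10*Abs(u)).
Assemble K = (LN − M²)/(EG − F²) = 0. At (u, v) = (7, 0): K = 0.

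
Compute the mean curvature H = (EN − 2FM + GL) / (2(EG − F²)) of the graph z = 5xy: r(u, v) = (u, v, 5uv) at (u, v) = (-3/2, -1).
H = -1500*sqrt(329)/108241

With E = 25*v^2 + 1, F = 25*u*v, G = 25*u^2 + 1, L = 0, M = 5/sqrt(25*u^2 + 25*v^2 + 1), N = 0, assemble
  H = (EN − 2FM + GL) / (2(EG − F²)) = -125*u*v/(25*u^2 + 25*v^2 + 1)^(3/2).
At (u, v) = (-3/2, -1): H = -1500*sqrt(329)/108241.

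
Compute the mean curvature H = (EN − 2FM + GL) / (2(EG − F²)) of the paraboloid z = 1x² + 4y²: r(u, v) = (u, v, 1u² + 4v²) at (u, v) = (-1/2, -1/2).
H = 25*sqrt(2)/108

With E = 4*u^2 + 1, F = 16*u*v, G = 64*v^2 + 1, L = 2/sqrt(4*u^2 + 64*v^2 + 1), M = 0, N = 8/sqrt(4*u^2 + 64*v^2 + 1), assemble
  H = (EN − 2FM + GL) / (2(EG − F²)) = (16*u^2 + 64*v^2 + 5)/(4*u^2 + 64*v^2 + 1)^(3/2).
At (u, v) = (-1/2, -1/2): H = 25*sqrt(2)/108.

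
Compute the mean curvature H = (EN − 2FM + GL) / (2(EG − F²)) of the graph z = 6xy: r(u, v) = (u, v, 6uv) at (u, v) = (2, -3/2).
H = 162*sqrt(226)/12769

With E = 36*v^2 + 1, F = 36*u*v, G = 36*u^2 + 1, L = 0, M = 6/sqrt(36*u^2 + 36*v^2 + 1), N = 0, assemble
  H = (EN − 2FM + GL) / (2(EG − F²)) = -216*u*v/(36*u^2 + 36*v^2 + 1)^(3/2).
At (u, v) = (2, -3/2): H = 162*sqrt(226)/12769.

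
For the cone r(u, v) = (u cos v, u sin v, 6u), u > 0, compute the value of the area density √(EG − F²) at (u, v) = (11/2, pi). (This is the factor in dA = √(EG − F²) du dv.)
√(EG − F²)|_{(11/2, pi)} = 11*sqrt(37)/2

E = 37, F = 0, G = u^2, so EG − F² = 37*u^2. Taking the positive square root: √(EG − F²) = sqrt(37)*Abs(u). At (u, v) = (11/2, pi): 11*sqrt(37)/2.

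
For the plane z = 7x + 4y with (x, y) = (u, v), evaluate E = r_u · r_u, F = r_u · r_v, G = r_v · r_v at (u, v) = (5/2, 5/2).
E = 50;  F = 28;  G = 17

Partials: r_u = (1, 0, 7), r_v = (0, 1, 4). As functions of (u, v):
  E = r_u · r_u = 50,
  F = r_u · r_v = 28,
  G = r_v · r_v = 17.
Evaluating at (u, v) = (5/2, 5/2): E = 50, F = 28, G = 17.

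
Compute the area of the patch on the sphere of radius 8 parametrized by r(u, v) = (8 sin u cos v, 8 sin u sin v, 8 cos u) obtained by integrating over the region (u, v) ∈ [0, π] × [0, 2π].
Area = 256*pi

Area = ∫∫ √(EG − F²) du dv with √(EG − F²) = 64*Abs(sin(u)). Integrating over [0, π] × [0, 2π] gives 256*pi.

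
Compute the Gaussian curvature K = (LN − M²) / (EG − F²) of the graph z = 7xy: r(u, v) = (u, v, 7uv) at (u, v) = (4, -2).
K = -49/962361

Coefficients of the first fundamental form: E = 49*v^2 + 1, F = 49*u*v, G = 49*u^2 + 1.
Coefficients of the second fundamental form: L = 0, M = 7/sqrt(49*u^2 + 49*v^2 + 1), N = 0.
Assemble K = (LN − M²)/(EG − F²) = -49/(2401*u^4 + 4802*u^2*v^2 + 98*u^2 + 2401*v^4 + 98*v^2 + 1). At (u, v) = (4, -2): K = -49/962361.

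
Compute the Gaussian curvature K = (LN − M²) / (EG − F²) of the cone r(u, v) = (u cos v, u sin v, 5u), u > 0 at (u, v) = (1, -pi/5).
K = 0

Coefficients of the first fundamental form: E = 26, F = 0, G = u^2.
Coefficients of the second fundamental form: L = 0, M = 0, N = 5*sqrt(26)*u^2/(26*Abs(u)).
Assemble K = (LN − M²)/(EG − F²) = 0. At (u, v) = (1, -pi/5): K = 0.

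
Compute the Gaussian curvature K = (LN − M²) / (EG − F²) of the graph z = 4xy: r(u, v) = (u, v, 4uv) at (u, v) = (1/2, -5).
K = -16/164025

Coefficients of the first fundamental form: E = 16*v^2 + 1, F = 16*u*v, G = 16*u^2 + 1.
Coefficients of the second fundamental form: L = 0, M = 4/sqrt(16*u^2 + 16*v^2 + 1), N = 0.
Assemble K = (LN − M²)/(EG − F²) = -16/(256*u^4 + 512*u^2*v^2 + 32*u^2 + 256*v^4 + 32*v^2 + 1). At (u, v) = (1/2, -5): K = -16/164025.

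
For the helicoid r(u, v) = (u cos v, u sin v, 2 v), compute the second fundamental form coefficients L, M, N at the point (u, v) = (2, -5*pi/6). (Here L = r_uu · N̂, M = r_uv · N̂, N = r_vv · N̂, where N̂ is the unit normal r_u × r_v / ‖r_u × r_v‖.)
L = 0;  M = -sqrt(2)/2;  N = 0

Compute the unit normal N̂(u, v) = (2*sin(v)/sqrt(u^2 + 4), -2*cos(v)/sqrt(u^2 + 4), u/sqrt(u^2 + 4)), and the second partials r_uu, r_uv, r_vv. Take dot products:
  L(u, v) = r_uu · N̂ = 0,
  M(u, v) = r_uv · N̂ = -2/sqrt(u^2 + 4),
  N(u, v) = r_vv · N̂ = 0.
Evaluating at (u, v) = (2, -5*pi/6):
  L = 0, M = -sqrt(2)/2, N = 0.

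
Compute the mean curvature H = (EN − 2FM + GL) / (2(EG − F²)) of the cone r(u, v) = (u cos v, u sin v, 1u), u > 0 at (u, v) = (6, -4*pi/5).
H = sqrt(2)/24

With E = 2, F = 0, G = u^2, L = 0, M = 0, N = sqrt(2)*u^2/(2*Abs(u)), assemble
  H = (EN − 2FM + GL) / (2(EG − F²)) = sqrt(2)/(4*Abs(u)).
At (u, v) = (6, -4*pi/5): H = sqrt(2)/24.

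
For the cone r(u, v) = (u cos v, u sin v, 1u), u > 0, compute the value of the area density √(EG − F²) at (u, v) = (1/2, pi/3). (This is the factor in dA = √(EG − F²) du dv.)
√(EG − F²)|_{(1/2, pi/3)} = sqrt(2)/2

E = 2, F = 0, G = u^2, so EG − F² = 2*u^2. Taking the positive square root: √(EG − F²) = sqrt(2)*Abs(u). At (u, v) = (1/2, pi/3): sqrt(2)/2.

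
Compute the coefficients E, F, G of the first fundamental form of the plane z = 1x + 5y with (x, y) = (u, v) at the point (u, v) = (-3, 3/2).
E = 2;  F = 5;  G = 26

Partials: r_u = (1, 0, 1), r_v = (0, 1, 5). As functions of (u, v):
  E = r_u · r_u = 2,
  F = r_u · r_v = 5,
  G = r_v · r_v = 26.
Evaluating at (u, v) = (-3, 3/2): E = 2, F = 5, G = 26.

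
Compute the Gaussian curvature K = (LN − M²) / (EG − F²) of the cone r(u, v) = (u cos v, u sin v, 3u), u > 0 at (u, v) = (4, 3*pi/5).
K = 0

Coefficients of the first fundamental form: E = 10, F = 0, G = u^2.
Coefficients of the second fundamental form: L = 0, M = 0, N = 3*sqrt(10)*u^2/(10*Abs(u)).
Assemble K = (LN − M²)/(EG − F²) = 0. At (u, v) = (4, 3*pi/5): K = 0.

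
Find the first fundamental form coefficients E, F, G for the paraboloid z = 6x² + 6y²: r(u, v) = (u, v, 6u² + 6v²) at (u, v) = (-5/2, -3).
E = 901;  F = 1080;  G = 1297

Partials: r_u = (1, 0, 12*u), r_v = (0, 1, 12*v). As functions of (u, v):
  E = r_u · r_u = 144*u^2 + 1,
  F = r_u · r_v = 144*u*v,
  G = r_v · r_v = 144*v^2 + 1.
Evaluating at (u, v) = (-5/2, -3): E = 901, F = 1080, G = 1297.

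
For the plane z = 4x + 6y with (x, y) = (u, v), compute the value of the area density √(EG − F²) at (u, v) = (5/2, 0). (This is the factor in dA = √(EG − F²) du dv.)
√(EG − F²)|_{(5/2, 0)} = sqrt(53)

E = 17, F = 24, G = 37, so EG − F² = 53. Taking the positive square root: √(EG − F²) = sqrt(53). At (u, v) = (5/2, 0): sqrt(53).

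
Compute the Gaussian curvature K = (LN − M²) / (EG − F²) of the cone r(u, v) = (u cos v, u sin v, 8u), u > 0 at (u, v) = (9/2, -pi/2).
K = 0

Coefficients of the first fundamental form: E = 65, F = 0, G = u^2.
Coefficients of the second fundamental form: L = 0, M = 0, N = 8*sqrt(65)*u^2/(65*Abs(u)).
Assemble K = (LN − M²)/(EG − F²) = 0. At (u, v) = (9/2, -pi/2): K = 0.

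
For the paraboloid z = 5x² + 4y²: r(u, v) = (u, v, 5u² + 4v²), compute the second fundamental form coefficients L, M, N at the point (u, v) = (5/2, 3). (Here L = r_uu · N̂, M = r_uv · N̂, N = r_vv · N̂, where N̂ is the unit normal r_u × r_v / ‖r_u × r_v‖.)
L = 5*sqrt(1202)/601;  M = 0;  N = 4*sqrt(1202)/601

Compute the unit normal N̂(u, v) = (-10*u/sqrt(100*u^2 + 64*v^2 + 1), -8*v/sqrt(100*u^2 + 64*v^2 + 1), 1/sqrt(100*u^2 + 64*v^2 + 1)), and the second partials r_uu, r_uv, r_vv. Take dot products:
  L(u, v) = r_uu · N̂ = 10/sqrt(100*u^2 + 64*v^2 + 1),
  M(u, v) = r_uv · N̂ = 0,
  N(u, v) = r_vv · N̂ = 8/sqrt(100*u^2 + 64*v^2 + 1).
Evaluating at (u, v) = (5/2, 3):
  L = 5*sqrt(1202)/601, M = 0, N = 4*sqrt(1202)/601.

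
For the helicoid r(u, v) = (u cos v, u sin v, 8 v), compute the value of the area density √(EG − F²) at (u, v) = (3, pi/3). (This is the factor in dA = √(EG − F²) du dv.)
√(EG − F²)|_{(3, pi/3)} = sqrt(73)

E = 1, F = 0, G = u^2 + 64, so EG − F² = u^2 + 64. Taking the positive square root: √(EG − F²) = sqrt(u^2 + 64). At (u, v) = (3, pi/3): sqrt(73).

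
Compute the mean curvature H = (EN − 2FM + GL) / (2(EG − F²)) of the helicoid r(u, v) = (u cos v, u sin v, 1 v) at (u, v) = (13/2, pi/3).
H = 0

With E = 1, F = 0, G = u^2 + 1, L = 0, M = -1/sqrt(u^2 + 1), N = 0, assemble
  H = (EN − 2FM + GL) / (2(EG − F²)) = 0.
At (u, v) = (13/2, pi/3): H = 0.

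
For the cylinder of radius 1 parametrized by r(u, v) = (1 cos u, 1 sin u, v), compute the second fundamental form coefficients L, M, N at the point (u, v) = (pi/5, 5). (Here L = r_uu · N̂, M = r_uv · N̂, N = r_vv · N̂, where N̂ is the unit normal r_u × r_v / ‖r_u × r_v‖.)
L = -1;  M = 0;  N = 0

Compute the unit normal N̂(u, v) = (cos(u), sin(u), 0), and the second partials r_uu, r_uv, r_vv. Take dot products:
  L(u, v) = r_uu · N̂ = -1,
  M(u, v) = r_uv · N̂ = 0,
  N(u, v) = r_vv · N̂ = 0.
Evaluating at (u, v) = (pi/5, 5):
  L = -1, M = 0, N = 0.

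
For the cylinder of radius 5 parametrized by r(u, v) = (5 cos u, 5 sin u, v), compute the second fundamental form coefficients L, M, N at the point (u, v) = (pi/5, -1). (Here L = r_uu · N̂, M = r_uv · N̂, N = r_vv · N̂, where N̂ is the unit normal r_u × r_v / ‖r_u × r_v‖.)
L = -5;  M = 0;  N = 0

Compute the unit normal N̂(u, v) = (cos(u), sin(u), 0), and the second partials r_uu, r_uv, r_vv. Take dot products:
  L(u, v) = r_uu · N̂ = -5,
  M(u, v) = r_uv · N̂ = 0,
  N(u, v) = r_vv · N̂ = 0.
Evaluating at (u, v) = (pi/5, -1):
  L = -5, M = 0, N = 0.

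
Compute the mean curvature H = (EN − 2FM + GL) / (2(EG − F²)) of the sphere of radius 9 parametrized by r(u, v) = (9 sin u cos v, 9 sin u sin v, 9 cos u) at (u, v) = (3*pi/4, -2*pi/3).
H = -1/9

With E = 81, F = 0, G = 81*sin(u)^2, L = -9*sin(u)/Abs(sin(u)), M = 0, N = -9*sin(u)^3/Abs(sin(u)), assemble
  H = (EN − 2FM + GL) / (2(EG − F²)) = -sin(u)/(9*Abs(sin(u))).
At (u, v) = (3*pi/4, -2*pi/3): H = -1/9.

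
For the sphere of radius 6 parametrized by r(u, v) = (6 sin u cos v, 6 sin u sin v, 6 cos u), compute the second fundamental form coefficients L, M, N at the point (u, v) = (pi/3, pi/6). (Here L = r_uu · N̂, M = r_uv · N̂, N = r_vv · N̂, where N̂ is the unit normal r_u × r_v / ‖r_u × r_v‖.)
L = -6;  M = 0;  N = -9/2

Compute the unit normal N̂(u, v) = (sin(u)^2*cos(v)/Abs(sin(u)), sin(u)^2*sin(v)/Abs(sin(u)), sin(2*u)/(2*Abs(sin(u)))), and the second partials r_uu, r_uv, r_vv. Take dot products:
  L(u, v) = r_uu · N̂ = -6*sin(u)/Abs(sin(u)),
  M(u, v) = r_uv · N̂ = 0,
  N(u, v) = r_vv · N̂ = -6*sin(u)^3/Abs(sin(u)).
Evaluating at (u, v) = (pi/3, pi/6):
  L = -6, M = 0, N = -9/2.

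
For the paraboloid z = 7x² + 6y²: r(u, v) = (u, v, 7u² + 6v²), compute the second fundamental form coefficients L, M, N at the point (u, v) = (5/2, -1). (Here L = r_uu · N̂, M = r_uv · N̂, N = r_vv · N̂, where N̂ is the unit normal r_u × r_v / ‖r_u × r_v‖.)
L = 7*sqrt(1370)/685;  M = 0;  N = 6*sqrt(1370)/685

Compute the unit normal N̂(u, v) = (-14*u/sqrt(196*u^2 + 144*v^2 + 1), -12*v/sqrt(196*u^2 + 144*v^2 + 1), 1/sqrt(196*u^2 + 144*v^2 + 1)), and the second partials r_uu, r_uv, r_vv. Take dot products:
  L(u, v) = r_uu · N̂ = 14/sqrt(196*u^2 + 144*v^2 + 1),
  M(u, v) = r_uv · N̂ = 0,
  N(u, v) = r_vv · N̂ = 12/sqrt(196*u^2 + 144*v^2 + 1).
Evaluating at (u, v) = (5/2, -1):
  L = 7*sqrt(1370)/685, M = 0, N = 6*sqrt(1370)/685.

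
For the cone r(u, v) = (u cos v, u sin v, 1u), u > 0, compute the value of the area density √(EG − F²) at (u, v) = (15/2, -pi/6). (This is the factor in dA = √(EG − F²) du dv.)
√(EG − F²)|_{(15/2, -pi/6)} = 15*sqrt(2)/2

E = 2, F = 0, G = u^2, so EG − F² = 2*u^2. Taking the positive square root: √(EG − F²) = sqrt(2)*Abs(u). At (u, v) = (15/2, -pi/6): 15*sqrt(2)/2.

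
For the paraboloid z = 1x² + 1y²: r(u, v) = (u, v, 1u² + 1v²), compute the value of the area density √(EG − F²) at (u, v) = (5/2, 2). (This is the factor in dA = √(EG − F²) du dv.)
√(EG − F²)|_{(5/2, 2)} = sqrt(42)

E = 4*u^2 + 1, F = 4*u*v, G = 4*v^2 + 1, so EG − F² = 4*u^2 + 4*v^2 + 1. Taking the positive square root: √(EG − F²) = sqrt(4*u^2 + 4*v^2 + 1). At (u, v) = (5/2, 2): sqrt(42).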